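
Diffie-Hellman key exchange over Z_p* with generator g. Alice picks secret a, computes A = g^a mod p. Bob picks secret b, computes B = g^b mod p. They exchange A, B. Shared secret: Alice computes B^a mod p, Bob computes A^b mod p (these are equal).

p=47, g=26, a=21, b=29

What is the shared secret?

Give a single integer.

A = 26^21 mod 47  (bits of 21 = 10101)
  bit 0 = 1: r = r^2 * 26 mod 47 = 1^2 * 26 = 1*26 = 26
  bit 1 = 0: r = r^2 mod 47 = 26^2 = 18
  bit 2 = 1: r = r^2 * 26 mod 47 = 18^2 * 26 = 42*26 = 11
  bit 3 = 0: r = r^2 mod 47 = 11^2 = 27
  bit 4 = 1: r = r^2 * 26 mod 47 = 27^2 * 26 = 24*26 = 13
  -> A = 13
B = 26^29 mod 47  (bits of 29 = 11101)
  bit 0 = 1: r = r^2 * 26 mod 47 = 1^2 * 26 = 1*26 = 26
  bit 1 = 1: r = r^2 * 26 mod 47 = 26^2 * 26 = 18*26 = 45
  bit 2 = 1: r = r^2 * 26 mod 47 = 45^2 * 26 = 4*26 = 10
  bit 3 = 0: r = r^2 mod 47 = 10^2 = 6
  bit 4 = 1: r = r^2 * 26 mod 47 = 6^2 * 26 = 36*26 = 43
  -> B = 43
s = B^a = 43^21 mod 47  (bits of 21 = 10101)
  bit 0 = 1: r = r^2 * 43 mod 47 = 1^2 * 43 = 1*43 = 43
  bit 1 = 0: r = r^2 mod 47 = 43^2 = 16
  bit 2 = 1: r = r^2 * 43 mod 47 = 16^2 * 43 = 21*43 = 10
  bit 3 = 0: r = r^2 mod 47 = 10^2 = 6
  bit 4 = 1: r = r^2 * 43 mod 47 = 6^2 * 43 = 36*43 = 44
  -> s = B^a = 44

Answer: 44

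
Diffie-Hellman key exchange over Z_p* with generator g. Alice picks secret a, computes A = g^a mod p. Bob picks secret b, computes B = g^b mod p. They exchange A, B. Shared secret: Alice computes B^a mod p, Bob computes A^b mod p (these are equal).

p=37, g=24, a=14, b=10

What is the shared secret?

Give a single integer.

A = 24^14 mod 37  (bits of 14 = 1110)
  bit 0 = 1: r = r^2 * 24 mod 37 = 1^2 * 24 = 1*24 = 24
  bit 1 = 1: r = r^2 * 24 mod 37 = 24^2 * 24 = 21*24 = 23
  bit 2 = 1: r = r^2 * 24 mod 37 = 23^2 * 24 = 11*24 = 5
  bit 3 = 0: r = r^2 mod 37 = 5^2 = 25
  -> A = 25
B = 24^10 mod 37  (bits of 10 = 1010)
  bit 0 = 1: r = r^2 * 24 mod 37 = 1^2 * 24 = 1*24 = 24
  bit 1 = 0: r = r^2 mod 37 = 24^2 = 21
  bit 2 = 1: r = r^2 * 24 mod 37 = 21^2 * 24 = 34*24 = 2
  bit 3 = 0: r = r^2 mod 37 = 2^2 = 4
  -> B = 4
s = B^a = 4^14 mod 37  (bits of 14 = 1110)
  bit 0 = 1: r = r^2 * 4 mod 37 = 1^2 * 4 = 1*4 = 4
  bit 1 = 1: r = r^2 * 4 mod 37 = 4^2 * 4 = 16*4 = 27
  bit 2 = 1: r = r^2 * 4 mod 37 = 27^2 * 4 = 26*4 = 30
  bit 3 = 0: r = r^2 mod 37 = 30^2 = 12
  -> s = B^a = 12

Answer: 12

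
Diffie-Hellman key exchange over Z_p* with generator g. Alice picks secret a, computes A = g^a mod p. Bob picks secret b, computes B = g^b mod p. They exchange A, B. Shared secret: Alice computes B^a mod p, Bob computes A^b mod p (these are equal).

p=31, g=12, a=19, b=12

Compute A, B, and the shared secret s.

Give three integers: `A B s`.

Answer: 3 4 8

Derivation:
A = 12^19 mod 31  (bits of 19 = 10011)
  bit 0 = 1: r = r^2 * 12 mod 31 = 1^2 * 12 = 1*12 = 12
  bit 1 = 0: r = r^2 mod 31 = 12^2 = 20
  bit 2 = 0: r = r^2 mod 31 = 20^2 = 28
  bit 3 = 1: r = r^2 * 12 mod 31 = 28^2 * 12 = 9*12 = 15
  bit 4 = 1: r = r^2 * 12 mod 31 = 15^2 * 12 = 8*12 = 3
  -> A = 3
B = 12^12 mod 31  (bits of 12 = 1100)
  bit 0 = 1: r = r^2 * 12 mod 31 = 1^2 * 12 = 1*12 = 12
  bit 1 = 1: r = r^2 * 12 mod 31 = 12^2 * 12 = 20*12 = 23
  bit 2 = 0: r = r^2 mod 31 = 23^2 = 2
  bit 3 = 0: r = r^2 mod 31 = 2^2 = 4
  -> B = 4
s = B^a = 4^19 mod 31  (bits of 19 = 10011)
  bit 0 = 1: r = r^2 * 4 mod 31 = 1^2 * 4 = 1*4 = 4
  bit 1 = 0: r = r^2 mod 31 = 4^2 = 16
  bit 2 = 0: r = r^2 mod 31 = 16^2 = 8
  bit 3 = 1: r = r^2 * 4 mod 31 = 8^2 * 4 = 2*4 = 8
  bit 4 = 1: r = r^2 * 4 mod 31 = 8^2 * 4 = 2*4 = 8
  -> s = B^a = 8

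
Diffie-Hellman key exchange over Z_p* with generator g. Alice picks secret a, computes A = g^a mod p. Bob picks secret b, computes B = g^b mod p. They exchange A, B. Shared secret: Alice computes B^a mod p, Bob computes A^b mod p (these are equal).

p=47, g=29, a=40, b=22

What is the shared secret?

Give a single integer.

Answer: 16

Derivation:
A = 29^40 mod 47  (bits of 40 = 101000)
  bit 0 = 1: r = r^2 * 29 mod 47 = 1^2 * 29 = 1*29 = 29
  bit 1 = 0: r = r^2 mod 47 = 29^2 = 42
  bit 2 = 1: r = r^2 * 29 mod 47 = 42^2 * 29 = 25*29 = 20
  bit 3 = 0: r = r^2 mod 47 = 20^2 = 24
  bit 4 = 0: r = r^2 mod 47 = 24^2 = 12
  bit 5 = 0: r = r^2 mod 47 = 12^2 = 3
  -> A = 3
B = 29^22 mod 47  (bits of 22 = 10110)
  bit 0 = 1: r = r^2 * 29 mod 47 = 1^2 * 29 = 1*29 = 29
  bit 1 = 0: r = r^2 mod 47 = 29^2 = 42
  bit 2 = 1: r = r^2 * 29 mod 47 = 42^2 * 29 = 25*29 = 20
  bit 3 = 1: r = r^2 * 29 mod 47 = 20^2 * 29 = 24*29 = 38
  bit 4 = 0: r = r^2 mod 47 = 38^2 = 34
  -> B = 34
s = B^a = 34^40 mod 47  (bits of 40 = 101000)
  bit 0 = 1: r = r^2 * 34 mod 47 = 1^2 * 34 = 1*34 = 34
  bit 1 = 0: r = r^2 mod 47 = 34^2 = 28
  bit 2 = 1: r = r^2 * 34 mod 47 = 28^2 * 34 = 32*34 = 7
  bit 3 = 0: r = r^2 mod 47 = 7^2 = 2
  bit 4 = 0: r = r^2 mod 47 = 2^2 = 4
  bit 5 = 0: r = r^2 mod 47 = 4^2 = 16
  -> s = B^a = 16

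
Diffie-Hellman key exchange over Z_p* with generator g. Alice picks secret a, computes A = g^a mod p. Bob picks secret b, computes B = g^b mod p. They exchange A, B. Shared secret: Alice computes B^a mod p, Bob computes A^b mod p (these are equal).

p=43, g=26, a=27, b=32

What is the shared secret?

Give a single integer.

A = 26^27 mod 43  (bits of 27 = 11011)
  bit 0 = 1: r = r^2 * 26 mod 43 = 1^2 * 26 = 1*26 = 26
  bit 1 = 1: r = r^2 * 26 mod 43 = 26^2 * 26 = 31*26 = 32
  bit 2 = 0: r = r^2 mod 43 = 32^2 = 35
  bit 3 = 1: r = r^2 * 26 mod 43 = 35^2 * 26 = 21*26 = 30
  bit 4 = 1: r = r^2 * 26 mod 43 = 30^2 * 26 = 40*26 = 8
  -> A = 8
B = 26^32 mod 43  (bits of 32 = 100000)
  bit 0 = 1: r = r^2 * 26 mod 43 = 1^2 * 26 = 1*26 = 26
  bit 1 = 0: r = r^2 mod 43 = 26^2 = 31
  bit 2 = 0: r = r^2 mod 43 = 31^2 = 15
  bit 3 = 0: r = r^2 mod 43 = 15^2 = 10
  bit 4 = 0: r = r^2 mod 43 = 10^2 = 14
  bit 5 = 0: r = r^2 mod 43 = 14^2 = 24
  -> B = 24
s = B^a = 24^27 mod 43  (bits of 27 = 11011)
  bit 0 = 1: r = r^2 * 24 mod 43 = 1^2 * 24 = 1*24 = 24
  bit 1 = 1: r = r^2 * 24 mod 43 = 24^2 * 24 = 17*24 = 21
  bit 2 = 0: r = r^2 mod 43 = 21^2 = 11
  bit 3 = 1: r = r^2 * 24 mod 43 = 11^2 * 24 = 35*24 = 23
  bit 4 = 1: r = r^2 * 24 mod 43 = 23^2 * 24 = 13*24 = 11
  -> s = B^a = 11

Answer: 11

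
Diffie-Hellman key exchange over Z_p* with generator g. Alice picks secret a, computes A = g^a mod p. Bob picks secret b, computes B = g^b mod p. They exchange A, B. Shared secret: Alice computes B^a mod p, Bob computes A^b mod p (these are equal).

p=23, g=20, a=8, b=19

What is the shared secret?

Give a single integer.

Answer: 18

Derivation:
A = 20^8 mod 23  (bits of 8 = 1000)
  bit 0 = 1: r = r^2 * 20 mod 23 = 1^2 * 20 = 1*20 = 20
  bit 1 = 0: r = r^2 mod 23 = 20^2 = 9
  bit 2 = 0: r = r^2 mod 23 = 9^2 = 12
  bit 3 = 0: r = r^2 mod 23 = 12^2 = 6
  -> A = 6
B = 20^19 mod 23  (bits of 19 = 10011)
  bit 0 = 1: r = r^2 * 20 mod 23 = 1^2 * 20 = 1*20 = 20
  bit 1 = 0: r = r^2 mod 23 = 20^2 = 9
  bit 2 = 0: r = r^2 mod 23 = 9^2 = 12
  bit 3 = 1: r = r^2 * 20 mod 23 = 12^2 * 20 = 6*20 = 5
  bit 4 = 1: r = r^2 * 20 mod 23 = 5^2 * 20 = 2*20 = 17
  -> B = 17
s = B^a = 17^8 mod 23  (bits of 8 = 1000)
  bit 0 = 1: r = r^2 * 17 mod 23 = 1^2 * 17 = 1*17 = 17
  bit 1 = 0: r = r^2 mod 23 = 17^2 = 13
  bit 2 = 0: r = r^2 mod 23 = 13^2 = 8
  bit 3 = 0: r = r^2 mod 23 = 8^2 = 18
  -> s = B^a = 18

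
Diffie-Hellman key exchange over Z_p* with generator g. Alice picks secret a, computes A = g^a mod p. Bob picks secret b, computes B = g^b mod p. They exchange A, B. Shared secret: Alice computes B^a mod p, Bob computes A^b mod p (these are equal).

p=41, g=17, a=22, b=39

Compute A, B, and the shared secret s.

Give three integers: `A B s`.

Answer: 39 29 20

Derivation:
A = 17^22 mod 41  (bits of 22 = 10110)
  bit 0 = 1: r = r^2 * 17 mod 41 = 1^2 * 17 = 1*17 = 17
  bit 1 = 0: r = r^2 mod 41 = 17^2 = 2
  bit 2 = 1: r = r^2 * 17 mod 41 = 2^2 * 17 = 4*17 = 27
  bit 3 = 1: r = r^2 * 17 mod 41 = 27^2 * 17 = 32*17 = 11
  bit 4 = 0: r = r^2 mod 41 = 11^2 = 39
  -> A = 39
B = 17^39 mod 41  (bits of 39 = 100111)
  bit 0 = 1: r = r^2 * 17 mod 41 = 1^2 * 17 = 1*17 = 17
  bit 1 = 0: r = r^2 mod 41 = 17^2 = 2
  bit 2 = 0: r = r^2 mod 41 = 2^2 = 4
  bit 3 = 1: r = r^2 * 17 mod 41 = 4^2 * 17 = 16*17 = 26
  bit 4 = 1: r = r^2 * 17 mod 41 = 26^2 * 17 = 20*17 = 12
  bit 5 = 1: r = r^2 * 17 mod 41 = 12^2 * 17 = 21*17 = 29
  -> B = 29
s = B^a = 29^22 mod 41  (bits of 22 = 10110)
  bit 0 = 1: r = r^2 * 29 mod 41 = 1^2 * 29 = 1*29 = 29
  bit 1 = 0: r = r^2 mod 41 = 29^2 = 21
  bit 2 = 1: r = r^2 * 29 mod 41 = 21^2 * 29 = 31*29 = 38
  bit 3 = 1: r = r^2 * 29 mod 41 = 38^2 * 29 = 9*29 = 15
  bit 4 = 0: r = r^2 mod 41 = 15^2 = 20
  -> s = B^a = 20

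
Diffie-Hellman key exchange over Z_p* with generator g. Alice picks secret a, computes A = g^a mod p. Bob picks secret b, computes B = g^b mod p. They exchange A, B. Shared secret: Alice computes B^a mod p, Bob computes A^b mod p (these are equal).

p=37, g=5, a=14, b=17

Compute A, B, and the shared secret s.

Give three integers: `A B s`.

A = 5^14 mod 37  (bits of 14 = 1110)
  bit 0 = 1: r = r^2 * 5 mod 37 = 1^2 * 5 = 1*5 = 5
  bit 1 = 1: r = r^2 * 5 mod 37 = 5^2 * 5 = 25*5 = 14
  bit 2 = 1: r = r^2 * 5 mod 37 = 14^2 * 5 = 11*5 = 18
  bit 3 = 0: r = r^2 mod 37 = 18^2 = 28
  -> A = 28
B = 5^17 mod 37  (bits of 17 = 10001)
  bit 0 = 1: r = r^2 * 5 mod 37 = 1^2 * 5 = 1*5 = 5
  bit 1 = 0: r = r^2 mod 37 = 5^2 = 25
  bit 2 = 0: r = r^2 mod 37 = 25^2 = 33
  bit 3 = 0: r = r^2 mod 37 = 33^2 = 16
  bit 4 = 1: r = r^2 * 5 mod 37 = 16^2 * 5 = 34*5 = 22
  -> B = 22
s = B^a = 22^14 mod 37  (bits of 14 = 1110)
  bit 0 = 1: r = r^2 * 22 mod 37 = 1^2 * 22 = 1*22 = 22
  bit 1 = 1: r = r^2 * 22 mod 37 = 22^2 * 22 = 3*22 = 29
  bit 2 = 1: r = r^2 * 22 mod 37 = 29^2 * 22 = 27*22 = 2
  bit 3 = 0: r = r^2 mod 37 = 2^2 = 4
  -> s = B^a = 4

Answer: 28 22 4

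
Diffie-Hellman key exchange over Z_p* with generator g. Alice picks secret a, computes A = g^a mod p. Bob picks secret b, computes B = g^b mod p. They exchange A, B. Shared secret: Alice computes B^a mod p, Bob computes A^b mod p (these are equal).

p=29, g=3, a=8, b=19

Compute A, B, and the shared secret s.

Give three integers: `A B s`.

Answer: 7 18 16

Derivation:
A = 3^8 mod 29  (bits of 8 = 1000)
  bit 0 = 1: r = r^2 * 3 mod 29 = 1^2 * 3 = 1*3 = 3
  bit 1 = 0: r = r^2 mod 29 = 3^2 = 9
  bit 2 = 0: r = r^2 mod 29 = 9^2 = 23
  bit 3 = 0: r = r^2 mod 29 = 23^2 = 7
  -> A = 7
B = 3^19 mod 29  (bits of 19 = 10011)
  bit 0 = 1: r = r^2 * 3 mod 29 = 1^2 * 3 = 1*3 = 3
  bit 1 = 0: r = r^2 mod 29 = 3^2 = 9
  bit 2 = 0: r = r^2 mod 29 = 9^2 = 23
  bit 3 = 1: r = r^2 * 3 mod 29 = 23^2 * 3 = 7*3 = 21
  bit 4 = 1: r = r^2 * 3 mod 29 = 21^2 * 3 = 6*3 = 18
  -> B = 18
s = B^a = 18^8 mod 29  (bits of 8 = 1000)
  bit 0 = 1: r = r^2 * 18 mod 29 = 1^2 * 18 = 1*18 = 18
  bit 1 = 0: r = r^2 mod 29 = 18^2 = 5
  bit 2 = 0: r = r^2 mod 29 = 5^2 = 25
  bit 3 = 0: r = r^2 mod 29 = 25^2 = 16
  -> s = B^a = 16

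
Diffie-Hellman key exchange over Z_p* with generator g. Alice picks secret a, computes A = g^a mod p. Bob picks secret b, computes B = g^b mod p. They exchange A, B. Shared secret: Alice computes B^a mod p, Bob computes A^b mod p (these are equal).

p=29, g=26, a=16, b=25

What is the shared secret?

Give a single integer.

A = 26^16 mod 29  (bits of 16 = 10000)
  bit 0 = 1: r = r^2 * 26 mod 29 = 1^2 * 26 = 1*26 = 26
  bit 1 = 0: r = r^2 mod 29 = 26^2 = 9
  bit 2 = 0: r = r^2 mod 29 = 9^2 = 23
  bit 3 = 0: r = r^2 mod 29 = 23^2 = 7
  bit 4 = 0: r = r^2 mod 29 = 7^2 = 20
  -> A = 20
B = 26^25 mod 29  (bits of 25 = 11001)
  bit 0 = 1: r = r^2 * 26 mod 29 = 1^2 * 26 = 1*26 = 26
  bit 1 = 1: r = r^2 * 26 mod 29 = 26^2 * 26 = 9*26 = 2
  bit 2 = 0: r = r^2 mod 29 = 2^2 = 4
  bit 3 = 0: r = r^2 mod 29 = 4^2 = 16
  bit 4 = 1: r = r^2 * 26 mod 29 = 16^2 * 26 = 24*26 = 15
  -> B = 15
s = B^a = 15^16 mod 29  (bits of 16 = 10000)
  bit 0 = 1: r = r^2 * 15 mod 29 = 1^2 * 15 = 1*15 = 15
  bit 1 = 0: r = r^2 mod 29 = 15^2 = 22
  bit 2 = 0: r = r^2 mod 29 = 22^2 = 20
  bit 3 = 0: r = r^2 mod 29 = 20^2 = 23
  bit 4 = 0: r = r^2 mod 29 = 23^2 = 7
  -> s = B^a = 7

Answer: 7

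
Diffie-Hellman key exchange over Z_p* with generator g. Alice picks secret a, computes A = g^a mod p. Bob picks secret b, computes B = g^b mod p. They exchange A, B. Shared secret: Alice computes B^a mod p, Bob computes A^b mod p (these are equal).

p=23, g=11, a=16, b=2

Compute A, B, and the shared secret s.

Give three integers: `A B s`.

A = 11^16 mod 23  (bits of 16 = 10000)
  bit 0 = 1: r = r^2 * 11 mod 23 = 1^2 * 11 = 1*11 = 11
  bit 1 = 0: r = r^2 mod 23 = 11^2 = 6
  bit 2 = 0: r = r^2 mod 23 = 6^2 = 13
  bit 3 = 0: r = r^2 mod 23 = 13^2 = 8
  bit 4 = 0: r = r^2 mod 23 = 8^2 = 18
  -> A = 18
B = 11^2 mod 23  (bits of 2 = 10)
  bit 0 = 1: r = r^2 * 11 mod 23 = 1^2 * 11 = 1*11 = 11
  bit 1 = 0: r = r^2 mod 23 = 11^2 = 6
  -> B = 6
s = B^a = 6^16 mod 23  (bits of 16 = 10000)
  bit 0 = 1: r = r^2 * 6 mod 23 = 1^2 * 6 = 1*6 = 6
  bit 1 = 0: r = r^2 mod 23 = 6^2 = 13
  bit 2 = 0: r = r^2 mod 23 = 13^2 = 8
  bit 3 = 0: r = r^2 mod 23 = 8^2 = 18
  bit 4 = 0: r = r^2 mod 23 = 18^2 = 2
  -> s = B^a = 2

Answer: 18 6 2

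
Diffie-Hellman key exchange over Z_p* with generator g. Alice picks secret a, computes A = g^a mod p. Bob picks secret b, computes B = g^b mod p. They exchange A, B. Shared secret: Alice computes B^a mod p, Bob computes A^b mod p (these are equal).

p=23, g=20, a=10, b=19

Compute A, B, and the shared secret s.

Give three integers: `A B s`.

A = 20^10 mod 23  (bits of 10 = 1010)
  bit 0 = 1: r = r^2 * 20 mod 23 = 1^2 * 20 = 1*20 = 20
  bit 1 = 0: r = r^2 mod 23 = 20^2 = 9
  bit 2 = 1: r = r^2 * 20 mod 23 = 9^2 * 20 = 12*20 = 10
  bit 3 = 0: r = r^2 mod 23 = 10^2 = 8
  -> A = 8
B = 20^19 mod 23  (bits of 19 = 10011)
  bit 0 = 1: r = r^2 * 20 mod 23 = 1^2 * 20 = 1*20 = 20
  bit 1 = 0: r = r^2 mod 23 = 20^2 = 9
  bit 2 = 0: r = r^2 mod 23 = 9^2 = 12
  bit 3 = 1: r = r^2 * 20 mod 23 = 12^2 * 20 = 6*20 = 5
  bit 4 = 1: r = r^2 * 20 mod 23 = 5^2 * 20 = 2*20 = 17
  -> B = 17
s = B^a = 17^10 mod 23  (bits of 10 = 1010)
  bit 0 = 1: r = r^2 * 17 mod 23 = 1^2 * 17 = 1*17 = 17
  bit 1 = 0: r = r^2 mod 23 = 17^2 = 13
  bit 2 = 1: r = r^2 * 17 mod 23 = 13^2 * 17 = 8*17 = 21
  bit 3 = 0: r = r^2 mod 23 = 21^2 = 4
  -> s = B^a = 4

Answer: 8 17 4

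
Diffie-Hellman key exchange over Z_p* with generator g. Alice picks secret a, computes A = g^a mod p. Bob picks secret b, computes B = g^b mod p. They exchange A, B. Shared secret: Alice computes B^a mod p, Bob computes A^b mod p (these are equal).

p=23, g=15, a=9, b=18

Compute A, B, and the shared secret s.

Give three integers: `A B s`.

A = 15^9 mod 23  (bits of 9 = 1001)
  bit 0 = 1: r = r^2 * 15 mod 23 = 1^2 * 15 = 1*15 = 15
  bit 1 = 0: r = r^2 mod 23 = 15^2 = 18
  bit 2 = 0: r = r^2 mod 23 = 18^2 = 2
  bit 3 = 1: r = r^2 * 15 mod 23 = 2^2 * 15 = 4*15 = 14
  -> A = 14
B = 15^18 mod 23  (bits of 18 = 10010)
  bit 0 = 1: r = r^2 * 15 mod 23 = 1^2 * 15 = 1*15 = 15
  bit 1 = 0: r = r^2 mod 23 = 15^2 = 18
  bit 2 = 0: r = r^2 mod 23 = 18^2 = 2
  bit 3 = 1: r = r^2 * 15 mod 23 = 2^2 * 15 = 4*15 = 14
  bit 4 = 0: r = r^2 mod 23 = 14^2 = 12
  -> B = 12
s = B^a = 12^9 mod 23  (bits of 9 = 1001)
  bit 0 = 1: r = r^2 * 12 mod 23 = 1^2 * 12 = 1*12 = 12
  bit 1 = 0: r = r^2 mod 23 = 12^2 = 6
  bit 2 = 0: r = r^2 mod 23 = 6^2 = 13
  bit 3 = 1: r = r^2 * 12 mod 23 = 13^2 * 12 = 8*12 = 4
  -> s = B^a = 4

Answer: 14 12 4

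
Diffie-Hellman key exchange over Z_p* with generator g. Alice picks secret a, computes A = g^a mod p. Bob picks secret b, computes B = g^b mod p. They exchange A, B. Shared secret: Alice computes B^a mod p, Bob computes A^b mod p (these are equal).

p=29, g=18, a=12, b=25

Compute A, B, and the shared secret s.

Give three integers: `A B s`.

Answer: 23 10 20

Derivation:
A = 18^12 mod 29  (bits of 12 = 1100)
  bit 0 = 1: r = r^2 * 18 mod 29 = 1^2 * 18 = 1*18 = 18
  bit 1 = 1: r = r^2 * 18 mod 29 = 18^2 * 18 = 5*18 = 3
  bit 2 = 0: r = r^2 mod 29 = 3^2 = 9
  bit 3 = 0: r = r^2 mod 29 = 9^2 = 23
  -> A = 23
B = 18^25 mod 29  (bits of 25 = 11001)
  bit 0 = 1: r = r^2 * 18 mod 29 = 1^2 * 18 = 1*18 = 18
  bit 1 = 1: r = r^2 * 18 mod 29 = 18^2 * 18 = 5*18 = 3
  bit 2 = 0: r = r^2 mod 29 = 3^2 = 9
  bit 3 = 0: r = r^2 mod 29 = 9^2 = 23
  bit 4 = 1: r = r^2 * 18 mod 29 = 23^2 * 18 = 7*18 = 10
  -> B = 10
s = B^a = 10^12 mod 29  (bits of 12 = 1100)
  bit 0 = 1: r = r^2 * 10 mod 29 = 1^2 * 10 = 1*10 = 10
  bit 1 = 1: r = r^2 * 10 mod 29 = 10^2 * 10 = 13*10 = 14
  bit 2 = 0: r = r^2 mod 29 = 14^2 = 22
  bit 3 = 0: r = r^2 mod 29 = 22^2 = 20
  -> s = B^a = 20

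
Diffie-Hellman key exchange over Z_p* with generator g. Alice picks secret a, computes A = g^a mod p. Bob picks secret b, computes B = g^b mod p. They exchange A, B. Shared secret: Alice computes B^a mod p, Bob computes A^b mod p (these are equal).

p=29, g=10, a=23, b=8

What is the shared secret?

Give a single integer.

A = 10^23 mod 29  (bits of 23 = 10111)
  bit 0 = 1: r = r^2 * 10 mod 29 = 1^2 * 10 = 1*10 = 10
  bit 1 = 0: r = r^2 mod 29 = 10^2 = 13
  bit 2 = 1: r = r^2 * 10 mod 29 = 13^2 * 10 = 24*10 = 8
  bit 3 = 1: r = r^2 * 10 mod 29 = 8^2 * 10 = 6*10 = 2
  bit 4 = 1: r = r^2 * 10 mod 29 = 2^2 * 10 = 4*10 = 11
  -> A = 11
B = 10^8 mod 29  (bits of 8 = 1000)
  bit 0 = 1: r = r^2 * 10 mod 29 = 1^2 * 10 = 1*10 = 10
  bit 1 = 0: r = r^2 mod 29 = 10^2 = 13
  bit 2 = 0: r = r^2 mod 29 = 13^2 = 24
  bit 3 = 0: r = r^2 mod 29 = 24^2 = 25
  -> B = 25
s = B^a = 25^23 mod 29  (bits of 23 = 10111)
  bit 0 = 1: r = r^2 * 25 mod 29 = 1^2 * 25 = 1*25 = 25
  bit 1 = 0: r = r^2 mod 29 = 25^2 = 16
  bit 2 = 1: r = r^2 * 25 mod 29 = 16^2 * 25 = 24*25 = 20
  bit 3 = 1: r = r^2 * 25 mod 29 = 20^2 * 25 = 23*25 = 24
  bit 4 = 1: r = r^2 * 25 mod 29 = 24^2 * 25 = 25*25 = 16
  -> s = B^a = 16

Answer: 16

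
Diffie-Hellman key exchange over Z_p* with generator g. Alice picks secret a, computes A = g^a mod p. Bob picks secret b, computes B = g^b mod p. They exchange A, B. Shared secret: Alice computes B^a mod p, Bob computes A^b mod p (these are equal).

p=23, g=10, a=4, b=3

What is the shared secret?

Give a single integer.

A = 10^4 mod 23  (bits of 4 = 100)
  bit 0 = 1: r = r^2 * 10 mod 23 = 1^2 * 10 = 1*10 = 10
  bit 1 = 0: r = r^2 mod 23 = 10^2 = 8
  bit 2 = 0: r = r^2 mod 23 = 8^2 = 18
  -> A = 18
B = 10^3 mod 23  (bits of 3 = 11)
  bit 0 = 1: r = r^2 * 10 mod 23 = 1^2 * 10 = 1*10 = 10
  bit 1 = 1: r = r^2 * 10 mod 23 = 10^2 * 10 = 8*10 = 11
  -> B = 11
s = B^a = 11^4 mod 23  (bits of 4 = 100)
  bit 0 = 1: r = r^2 * 11 mod 23 = 1^2 * 11 = 1*11 = 11
  bit 1 = 0: r = r^2 mod 23 = 11^2 = 6
  bit 2 = 0: r = r^2 mod 23 = 6^2 = 13
  -> s = B^a = 13

Answer: 13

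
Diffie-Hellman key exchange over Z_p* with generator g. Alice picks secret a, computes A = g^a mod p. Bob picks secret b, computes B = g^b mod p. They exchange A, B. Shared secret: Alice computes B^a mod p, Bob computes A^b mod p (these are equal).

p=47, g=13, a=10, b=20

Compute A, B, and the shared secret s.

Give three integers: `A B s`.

Answer: 2 4 6

Derivation:
A = 13^10 mod 47  (bits of 10 = 1010)
  bit 0 = 1: r = r^2 * 13 mod 47 = 1^2 * 13 = 1*13 = 13
  bit 1 = 0: r = r^2 mod 47 = 13^2 = 28
  bit 2 = 1: r = r^2 * 13 mod 47 = 28^2 * 13 = 32*13 = 40
  bit 3 = 0: r = r^2 mod 47 = 40^2 = 2
  -> A = 2
B = 13^20 mod 47  (bits of 20 = 10100)
  bit 0 = 1: r = r^2 * 13 mod 47 = 1^2 * 13 = 1*13 = 13
  bit 1 = 0: r = r^2 mod 47 = 13^2 = 28
  bit 2 = 1: r = r^2 * 13 mod 47 = 28^2 * 13 = 32*13 = 40
  bit 3 = 0: r = r^2 mod 47 = 40^2 = 2
  bit 4 = 0: r = r^2 mod 47 = 2^2 = 4
  -> B = 4
s = B^a = 4^10 mod 47  (bits of 10 = 1010)
  bit 0 = 1: r = r^2 * 4 mod 47 = 1^2 * 4 = 1*4 = 4
  bit 1 = 0: r = r^2 mod 47 = 4^2 = 16
  bit 2 = 1: r = r^2 * 4 mod 47 = 16^2 * 4 = 21*4 = 37
  bit 3 = 0: r = r^2 mod 47 = 37^2 = 6
  -> s = B^a = 6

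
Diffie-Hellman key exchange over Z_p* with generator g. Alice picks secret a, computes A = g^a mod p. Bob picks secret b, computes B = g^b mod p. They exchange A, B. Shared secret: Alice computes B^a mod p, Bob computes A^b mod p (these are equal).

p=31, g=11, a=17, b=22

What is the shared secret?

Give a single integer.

Answer: 14

Derivation:
A = 11^17 mod 31  (bits of 17 = 10001)
  bit 0 = 1: r = r^2 * 11 mod 31 = 1^2 * 11 = 1*11 = 11
  bit 1 = 0: r = r^2 mod 31 = 11^2 = 28
  bit 2 = 0: r = r^2 mod 31 = 28^2 = 9
  bit 3 = 0: r = r^2 mod 31 = 9^2 = 19
  bit 4 = 1: r = r^2 * 11 mod 31 = 19^2 * 11 = 20*11 = 3
  -> A = 3
B = 11^22 mod 31  (bits of 22 = 10110)
  bit 0 = 1: r = r^2 * 11 mod 31 = 1^2 * 11 = 1*11 = 11
  bit 1 = 0: r = r^2 mod 31 = 11^2 = 28
  bit 2 = 1: r = r^2 * 11 mod 31 = 28^2 * 11 = 9*11 = 6
  bit 3 = 1: r = r^2 * 11 mod 31 = 6^2 * 11 = 5*11 = 24
  bit 4 = 0: r = r^2 mod 31 = 24^2 = 18
  -> B = 18
s = B^a = 18^17 mod 31  (bits of 17 = 10001)
  bit 0 = 1: r = r^2 * 18 mod 31 = 1^2 * 18 = 1*18 = 18
  bit 1 = 0: r = r^2 mod 31 = 18^2 = 14
  bit 2 = 0: r = r^2 mod 31 = 14^2 = 10
  bit 3 = 0: r = r^2 mod 31 = 10^2 = 7
  bit 4 = 1: r = r^2 * 18 mod 31 = 7^2 * 18 = 18*18 = 14
  -> s = B^a = 14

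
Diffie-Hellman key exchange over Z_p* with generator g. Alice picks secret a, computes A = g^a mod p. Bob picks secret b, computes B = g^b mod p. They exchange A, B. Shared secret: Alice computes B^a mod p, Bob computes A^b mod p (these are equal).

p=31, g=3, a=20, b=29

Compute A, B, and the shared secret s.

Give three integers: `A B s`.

Answer: 5 21 25

Derivation:
A = 3^20 mod 31  (bits of 20 = 10100)
  bit 0 = 1: r = r^2 * 3 mod 31 = 1^2 * 3 = 1*3 = 3
  bit 1 = 0: r = r^2 mod 31 = 3^2 = 9
  bit 2 = 1: r = r^2 * 3 mod 31 = 9^2 * 3 = 19*3 = 26
  bit 3 = 0: r = r^2 mod 31 = 26^2 = 25
  bit 4 = 0: r = r^2 mod 31 = 25^2 = 5
  -> A = 5
B = 3^29 mod 31  (bits of 29 = 11101)
  bit 0 = 1: r = r^2 * 3 mod 31 = 1^2 * 3 = 1*3 = 3
  bit 1 = 1: r = r^2 * 3 mod 31 = 3^2 * 3 = 9*3 = 27
  bit 2 = 1: r = r^2 * 3 mod 31 = 27^2 * 3 = 16*3 = 17
  bit 3 = 0: r = r^2 mod 31 = 17^2 = 10
  bit 4 = 1: r = r^2 * 3 mod 31 = 10^2 * 3 = 7*3 = 21
  -> B = 21
s = B^a = 21^20 mod 31  (bits of 20 = 10100)
  bit 0 = 1: r = r^2 * 21 mod 31 = 1^2 * 21 = 1*21 = 21
  bit 1 = 0: r = r^2 mod 31 = 21^2 = 7
  bit 2 = 1: r = r^2 * 21 mod 31 = 7^2 * 21 = 18*21 = 6
  bit 3 = 0: r = r^2 mod 31 = 6^2 = 5
  bit 4 = 0: r = r^2 mod 31 = 5^2 = 25
  -> s = B^a = 25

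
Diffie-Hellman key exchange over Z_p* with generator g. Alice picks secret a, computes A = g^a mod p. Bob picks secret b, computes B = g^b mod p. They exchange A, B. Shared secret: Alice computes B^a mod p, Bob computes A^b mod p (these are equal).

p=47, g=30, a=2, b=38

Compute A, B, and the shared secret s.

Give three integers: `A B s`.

A = 30^2 mod 47  (bits of 2 = 10)
  bit 0 = 1: r = r^2 * 30 mod 47 = 1^2 * 30 = 1*30 = 30
  bit 1 = 0: r = r^2 mod 47 = 30^2 = 7
  -> A = 7
B = 30^38 mod 47  (bits of 38 = 100110)
  bit 0 = 1: r = r^2 * 30 mod 47 = 1^2 * 30 = 1*30 = 30
  bit 1 = 0: r = r^2 mod 47 = 30^2 = 7
  bit 2 = 0: r = r^2 mod 47 = 7^2 = 2
  bit 3 = 1: r = r^2 * 30 mod 47 = 2^2 * 30 = 4*30 = 26
  bit 4 = 1: r = r^2 * 30 mod 47 = 26^2 * 30 = 18*30 = 23
  bit 5 = 0: r = r^2 mod 47 = 23^2 = 12
  -> B = 12
s = B^a = 12^2 mod 47  (bits of 2 = 10)
  bit 0 = 1: r = r^2 * 12 mod 47 = 1^2 * 12 = 1*12 = 12
  bit 1 = 0: r = r^2 mod 47 = 12^2 = 3
  -> s = B^a = 3

Answer: 7 12 3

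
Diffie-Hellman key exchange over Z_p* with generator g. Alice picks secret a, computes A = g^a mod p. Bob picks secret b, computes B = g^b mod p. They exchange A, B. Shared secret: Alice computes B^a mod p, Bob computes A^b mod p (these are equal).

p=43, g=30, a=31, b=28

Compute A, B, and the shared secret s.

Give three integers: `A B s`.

A = 30^31 mod 43  (bits of 31 = 11111)
  bit 0 = 1: r = r^2 * 30 mod 43 = 1^2 * 30 = 1*30 = 30
  bit 1 = 1: r = r^2 * 30 mod 43 = 30^2 * 30 = 40*30 = 39
  bit 2 = 1: r = r^2 * 30 mod 43 = 39^2 * 30 = 16*30 = 7
  bit 3 = 1: r = r^2 * 30 mod 43 = 7^2 * 30 = 6*30 = 8
  bit 4 = 1: r = r^2 * 30 mod 43 = 8^2 * 30 = 21*30 = 28
  -> A = 28
B = 30^28 mod 43  (bits of 28 = 11100)
  bit 0 = 1: r = r^2 * 30 mod 43 = 1^2 * 30 = 1*30 = 30
  bit 1 = 1: r = r^2 * 30 mod 43 = 30^2 * 30 = 40*30 = 39
  bit 2 = 1: r = r^2 * 30 mod 43 = 39^2 * 30 = 16*30 = 7
  bit 3 = 0: r = r^2 mod 43 = 7^2 = 6
  bit 4 = 0: r = r^2 mod 43 = 6^2 = 36
  -> B = 36
s = B^a = 36^31 mod 43  (bits of 31 = 11111)
  bit 0 = 1: r = r^2 * 36 mod 43 = 1^2 * 36 = 1*36 = 36
  bit 1 = 1: r = r^2 * 36 mod 43 = 36^2 * 36 = 6*36 = 1
  bit 2 = 1: r = r^2 * 36 mod 43 = 1^2 * 36 = 1*36 = 36
  bit 3 = 1: r = r^2 * 36 mod 43 = 36^2 * 36 = 6*36 = 1
  bit 4 = 1: r = r^2 * 36 mod 43 = 1^2 * 36 = 1*36 = 36
  -> s = B^a = 36

Answer: 28 36 36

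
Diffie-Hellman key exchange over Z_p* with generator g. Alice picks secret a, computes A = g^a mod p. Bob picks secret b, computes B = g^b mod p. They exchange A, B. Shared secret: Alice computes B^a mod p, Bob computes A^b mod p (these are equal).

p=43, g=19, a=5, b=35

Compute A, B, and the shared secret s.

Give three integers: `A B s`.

Answer: 30 7 37

Derivation:
A = 19^5 mod 43  (bits of 5 = 101)
  bit 0 = 1: r = r^2 * 19 mod 43 = 1^2 * 19 = 1*19 = 19
  bit 1 = 0: r = r^2 mod 43 = 19^2 = 17
  bit 2 = 1: r = r^2 * 19 mod 43 = 17^2 * 19 = 31*19 = 30
  -> A = 30
B = 19^35 mod 43  (bits of 35 = 100011)
  bit 0 = 1: r = r^2 * 19 mod 43 = 1^2 * 19 = 1*19 = 19
  bit 1 = 0: r = r^2 mod 43 = 19^2 = 17
  bit 2 = 0: r = r^2 mod 43 = 17^2 = 31
  bit 3 = 0: r = r^2 mod 43 = 31^2 = 15
  bit 4 = 1: r = r^2 * 19 mod 43 = 15^2 * 19 = 10*19 = 18
  bit 5 = 1: r = r^2 * 19 mod 43 = 18^2 * 19 = 23*19 = 7
  -> B = 7
s = B^a = 7^5 mod 43  (bits of 5 = 101)
  bit 0 = 1: r = r^2 * 7 mod 43 = 1^2 * 7 = 1*7 = 7
  bit 1 = 0: r = r^2 mod 43 = 7^2 = 6
  bit 2 = 1: r = r^2 * 7 mod 43 = 6^2 * 7 = 36*7 = 37
  -> s = B^a = 37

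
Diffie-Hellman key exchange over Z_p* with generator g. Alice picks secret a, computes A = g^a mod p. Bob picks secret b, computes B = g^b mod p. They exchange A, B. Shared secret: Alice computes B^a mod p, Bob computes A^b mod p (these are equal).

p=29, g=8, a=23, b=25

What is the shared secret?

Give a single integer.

Answer: 21

Derivation:
A = 8^23 mod 29  (bits of 23 = 10111)
  bit 0 = 1: r = r^2 * 8 mod 29 = 1^2 * 8 = 1*8 = 8
  bit 1 = 0: r = r^2 mod 29 = 8^2 = 6
  bit 2 = 1: r = r^2 * 8 mod 29 = 6^2 * 8 = 7*8 = 27
  bit 3 = 1: r = r^2 * 8 mod 29 = 27^2 * 8 = 4*8 = 3
  bit 4 = 1: r = r^2 * 8 mod 29 = 3^2 * 8 = 9*8 = 14
  -> A = 14
B = 8^25 mod 29  (bits of 25 = 11001)
  bit 0 = 1: r = r^2 * 8 mod 29 = 1^2 * 8 = 1*8 = 8
  bit 1 = 1: r = r^2 * 8 mod 29 = 8^2 * 8 = 6*8 = 19
  bit 2 = 0: r = r^2 mod 29 = 19^2 = 13
  bit 3 = 0: r = r^2 mod 29 = 13^2 = 24
  bit 4 = 1: r = r^2 * 8 mod 29 = 24^2 * 8 = 25*8 = 26
  -> B = 26
s = B^a = 26^23 mod 29  (bits of 23 = 10111)
  bit 0 = 1: r = r^2 * 26 mod 29 = 1^2 * 26 = 1*26 = 26
  bit 1 = 0: r = r^2 mod 29 = 26^2 = 9
  bit 2 = 1: r = r^2 * 26 mod 29 = 9^2 * 26 = 23*26 = 18
  bit 3 = 1: r = r^2 * 26 mod 29 = 18^2 * 26 = 5*26 = 14
  bit 4 = 1: r = r^2 * 26 mod 29 = 14^2 * 26 = 22*26 = 21
  -> s = B^a = 21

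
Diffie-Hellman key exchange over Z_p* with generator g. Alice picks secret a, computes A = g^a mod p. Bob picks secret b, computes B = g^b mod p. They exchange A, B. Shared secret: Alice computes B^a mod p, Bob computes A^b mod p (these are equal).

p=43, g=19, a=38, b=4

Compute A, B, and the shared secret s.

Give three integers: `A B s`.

A = 19^38 mod 43  (bits of 38 = 100110)
  bit 0 = 1: r = r^2 * 19 mod 43 = 1^2 * 19 = 1*19 = 19
  bit 1 = 0: r = r^2 mod 43 = 19^2 = 17
  bit 2 = 0: r = r^2 mod 43 = 17^2 = 31
  bit 3 = 1: r = r^2 * 19 mod 43 = 31^2 * 19 = 15*19 = 27
  bit 4 = 1: r = r^2 * 19 mod 43 = 27^2 * 19 = 41*19 = 5
  bit 5 = 0: r = r^2 mod 43 = 5^2 = 25
  -> A = 25
B = 19^4 mod 43  (bits of 4 = 100)
  bit 0 = 1: r = r^2 * 19 mod 43 = 1^2 * 19 = 1*19 = 19
  bit 1 = 0: r = r^2 mod 43 = 19^2 = 17
  bit 2 = 0: r = r^2 mod 43 = 17^2 = 31
  -> B = 31
s = B^a = 31^38 mod 43  (bits of 38 = 100110)
  bit 0 = 1: r = r^2 * 31 mod 43 = 1^2 * 31 = 1*31 = 31
  bit 1 = 0: r = r^2 mod 43 = 31^2 = 15
  bit 2 = 0: r = r^2 mod 43 = 15^2 = 10
  bit 3 = 1: r = r^2 * 31 mod 43 = 10^2 * 31 = 14*31 = 4
  bit 4 = 1: r = r^2 * 31 mod 43 = 4^2 * 31 = 16*31 = 23
  bit 5 = 0: r = r^2 mod 43 = 23^2 = 13
  -> s = B^a = 13

Answer: 25 31 13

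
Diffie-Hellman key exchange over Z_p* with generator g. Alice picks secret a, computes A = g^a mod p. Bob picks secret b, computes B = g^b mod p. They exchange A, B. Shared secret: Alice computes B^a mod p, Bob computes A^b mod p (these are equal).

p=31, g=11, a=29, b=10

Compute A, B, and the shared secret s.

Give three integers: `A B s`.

A = 11^29 mod 31  (bits of 29 = 11101)
  bit 0 = 1: r = r^2 * 11 mod 31 = 1^2 * 11 = 1*11 = 11
  bit 1 = 1: r = r^2 * 11 mod 31 = 11^2 * 11 = 28*11 = 29
  bit 2 = 1: r = r^2 * 11 mod 31 = 29^2 * 11 = 4*11 = 13
  bit 3 = 0: r = r^2 mod 31 = 13^2 = 14
  bit 4 = 1: r = r^2 * 11 mod 31 = 14^2 * 11 = 10*11 = 17
  -> A = 17
B = 11^10 mod 31  (bits of 10 = 1010)
  bit 0 = 1: r = r^2 * 11 mod 31 = 1^2 * 11 = 1*11 = 11
  bit 1 = 0: r = r^2 mod 31 = 11^2 = 28
  bit 2 = 1: r = r^2 * 11 mod 31 = 28^2 * 11 = 9*11 = 6
  bit 3 = 0: r = r^2 mod 31 = 6^2 = 5
  -> B = 5
s = B^a = 5^29 mod 31  (bits of 29 = 11101)
  bit 0 = 1: r = r^2 * 5 mod 31 = 1^2 * 5 = 1*5 = 5
  bit 1 = 1: r = r^2 * 5 mod 31 = 5^2 * 5 = 25*5 = 1
  bit 2 = 1: r = r^2 * 5 mod 31 = 1^2 * 5 = 1*5 = 5
  bit 3 = 0: r = r^2 mod 31 = 5^2 = 25
  bit 4 = 1: r = r^2 * 5 mod 31 = 25^2 * 5 = 5*5 = 25
  -> s = B^a = 25

Answer: 17 5 25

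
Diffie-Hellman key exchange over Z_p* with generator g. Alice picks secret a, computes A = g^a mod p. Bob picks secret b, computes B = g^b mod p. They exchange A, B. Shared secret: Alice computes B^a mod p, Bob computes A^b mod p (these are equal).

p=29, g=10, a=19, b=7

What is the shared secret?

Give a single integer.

Answer: 12

Derivation:
A = 10^19 mod 29  (bits of 19 = 10011)
  bit 0 = 1: r = r^2 * 10 mod 29 = 1^2 * 10 = 1*10 = 10
  bit 1 = 0: r = r^2 mod 29 = 10^2 = 13
  bit 2 = 0: r = r^2 mod 29 = 13^2 = 24
  bit 3 = 1: r = r^2 * 10 mod 29 = 24^2 * 10 = 25*10 = 18
  bit 4 = 1: r = r^2 * 10 mod 29 = 18^2 * 10 = 5*10 = 21
  -> A = 21
B = 10^7 mod 29  (bits of 7 = 111)
  bit 0 = 1: r = r^2 * 10 mod 29 = 1^2 * 10 = 1*10 = 10
  bit 1 = 1: r = r^2 * 10 mod 29 = 10^2 * 10 = 13*10 = 14
  bit 2 = 1: r = r^2 * 10 mod 29 = 14^2 * 10 = 22*10 = 17
  -> B = 17
s = B^a = 17^19 mod 29  (bits of 19 = 10011)
  bit 0 = 1: r = r^2 * 17 mod 29 = 1^2 * 17 = 1*17 = 17
  bit 1 = 0: r = r^2 mod 29 = 17^2 = 28
  bit 2 = 0: r = r^2 mod 29 = 28^2 = 1
  bit 3 = 1: r = r^2 * 17 mod 29 = 1^2 * 17 = 1*17 = 17
  bit 4 = 1: r = r^2 * 17 mod 29 = 17^2 * 17 = 28*17 = 12
  -> s = B^a = 12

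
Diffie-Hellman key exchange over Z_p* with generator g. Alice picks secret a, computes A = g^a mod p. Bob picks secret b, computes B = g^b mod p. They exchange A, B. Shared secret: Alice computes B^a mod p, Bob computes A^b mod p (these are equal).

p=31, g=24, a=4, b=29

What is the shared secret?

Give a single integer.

Answer: 20

Derivation:
A = 24^4 mod 31  (bits of 4 = 100)
  bit 0 = 1: r = r^2 * 24 mod 31 = 1^2 * 24 = 1*24 = 24
  bit 1 = 0: r = r^2 mod 31 = 24^2 = 18
  bit 2 = 0: r = r^2 mod 31 = 18^2 = 14
  -> A = 14
B = 24^29 mod 31  (bits of 29 = 11101)
  bit 0 = 1: r = r^2 * 24 mod 31 = 1^2 * 24 = 1*24 = 24
  bit 1 = 1: r = r^2 * 24 mod 31 = 24^2 * 24 = 18*24 = 29
  bit 2 = 1: r = r^2 * 24 mod 31 = 29^2 * 24 = 4*24 = 3
  bit 3 = 0: r = r^2 mod 31 = 3^2 = 9
  bit 4 = 1: r = r^2 * 24 mod 31 = 9^2 * 24 = 19*24 = 22
  -> B = 22
s = B^a = 22^4 mod 31  (bits of 4 = 100)
  bit 0 = 1: r = r^2 * 22 mod 31 = 1^2 * 22 = 1*22 = 22
  bit 1 = 0: r = r^2 mod 31 = 22^2 = 19
  bit 2 = 0: r = r^2 mod 31 = 19^2 = 20
  -> s = B^a = 20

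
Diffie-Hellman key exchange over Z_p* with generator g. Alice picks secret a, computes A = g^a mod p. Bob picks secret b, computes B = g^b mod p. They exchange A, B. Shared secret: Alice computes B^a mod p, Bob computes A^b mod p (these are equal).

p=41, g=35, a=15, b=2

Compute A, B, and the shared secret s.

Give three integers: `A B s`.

A = 35^15 mod 41  (bits of 15 = 1111)
  bit 0 = 1: r = r^2 * 35 mod 41 = 1^2 * 35 = 1*35 = 35
  bit 1 = 1: r = r^2 * 35 mod 41 = 35^2 * 35 = 36*35 = 30
  bit 2 = 1: r = r^2 * 35 mod 41 = 30^2 * 35 = 39*35 = 12
  bit 3 = 1: r = r^2 * 35 mod 41 = 12^2 * 35 = 21*35 = 38
  -> A = 38
B = 35^2 mod 41  (bits of 2 = 10)
  bit 0 = 1: r = r^2 * 35 mod 41 = 1^2 * 35 = 1*35 = 35
  bit 1 = 0: r = r^2 mod 41 = 35^2 = 36
  -> B = 36
s = B^a = 36^15 mod 41  (bits of 15 = 1111)
  bit 0 = 1: r = r^2 * 36 mod 41 = 1^2 * 36 = 1*36 = 36
  bit 1 = 1: r = r^2 * 36 mod 41 = 36^2 * 36 = 25*36 = 39
  bit 2 = 1: r = r^2 * 36 mod 41 = 39^2 * 36 = 4*36 = 21
  bit 3 = 1: r = r^2 * 36 mod 41 = 21^2 * 36 = 31*36 = 9
  -> s = B^a = 9

Answer: 38 36 9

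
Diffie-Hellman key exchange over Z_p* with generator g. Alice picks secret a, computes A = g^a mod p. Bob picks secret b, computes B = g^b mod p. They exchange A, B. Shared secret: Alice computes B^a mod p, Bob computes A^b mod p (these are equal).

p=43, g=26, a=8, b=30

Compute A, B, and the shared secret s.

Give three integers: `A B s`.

Answer: 10 41 41

Derivation:
A = 26^8 mod 43  (bits of 8 = 1000)
  bit 0 = 1: r = r^2 * 26 mod 43 = 1^2 * 26 = 1*26 = 26
  bit 1 = 0: r = r^2 mod 43 = 26^2 = 31
  bit 2 = 0: r = r^2 mod 43 = 31^2 = 15
  bit 3 = 0: r = r^2 mod 43 = 15^2 = 10
  -> A = 10
B = 26^30 mod 43  (bits of 30 = 11110)
  bit 0 = 1: r = r^2 * 26 mod 43 = 1^2 * 26 = 1*26 = 26
  bit 1 = 1: r = r^2 * 26 mod 43 = 26^2 * 26 = 31*26 = 32
  bit 2 = 1: r = r^2 * 26 mod 43 = 32^2 * 26 = 35*26 = 7
  bit 3 = 1: r = r^2 * 26 mod 43 = 7^2 * 26 = 6*26 = 27
  bit 4 = 0: r = r^2 mod 43 = 27^2 = 41
  -> B = 41
s = B^a = 41^8 mod 43  (bits of 8 = 1000)
  bit 0 = 1: r = r^2 * 41 mod 43 = 1^2 * 41 = 1*41 = 41
  bit 1 = 0: r = r^2 mod 43 = 41^2 = 4
  bit 2 = 0: r = r^2 mod 43 = 4^2 = 16
  bit 3 = 0: r = r^2 mod 43 = 16^2 = 41
  -> s = B^a = 41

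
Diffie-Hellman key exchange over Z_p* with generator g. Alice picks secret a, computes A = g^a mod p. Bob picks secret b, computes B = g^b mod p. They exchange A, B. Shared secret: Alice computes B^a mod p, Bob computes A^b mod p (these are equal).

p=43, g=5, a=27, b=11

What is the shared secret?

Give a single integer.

A = 5^27 mod 43  (bits of 27 = 11011)
  bit 0 = 1: r = r^2 * 5 mod 43 = 1^2 * 5 = 1*5 = 5
  bit 1 = 1: r = r^2 * 5 mod 43 = 5^2 * 5 = 25*5 = 39
  bit 2 = 0: r = r^2 mod 43 = 39^2 = 16
  bit 3 = 1: r = r^2 * 5 mod 43 = 16^2 * 5 = 41*5 = 33
  bit 4 = 1: r = r^2 * 5 mod 43 = 33^2 * 5 = 14*5 = 27
  -> A = 27
B = 5^11 mod 43  (bits of 11 = 1011)
  bit 0 = 1: r = r^2 * 5 mod 43 = 1^2 * 5 = 1*5 = 5
  bit 1 = 0: r = r^2 mod 43 = 5^2 = 25
  bit 2 = 1: r = r^2 * 5 mod 43 = 25^2 * 5 = 23*5 = 29
  bit 3 = 1: r = r^2 * 5 mod 43 = 29^2 * 5 = 24*5 = 34
  -> B = 34
s = B^a = 34^27 mod 43  (bits of 27 = 11011)
  bit 0 = 1: r = r^2 * 34 mod 43 = 1^2 * 34 = 1*34 = 34
  bit 1 = 1: r = r^2 * 34 mod 43 = 34^2 * 34 = 38*34 = 2
  bit 2 = 0: r = r^2 mod 43 = 2^2 = 4
  bit 3 = 1: r = r^2 * 34 mod 43 = 4^2 * 34 = 16*34 = 28
  bit 4 = 1: r = r^2 * 34 mod 43 = 28^2 * 34 = 10*34 = 39
  -> s = B^a = 39

Answer: 39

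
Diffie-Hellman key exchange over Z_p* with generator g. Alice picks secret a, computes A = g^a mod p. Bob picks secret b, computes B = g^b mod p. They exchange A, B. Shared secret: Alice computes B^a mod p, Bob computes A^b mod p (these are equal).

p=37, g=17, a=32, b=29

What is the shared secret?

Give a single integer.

A = 17^32 mod 37  (bits of 32 = 100000)
  bit 0 = 1: r = r^2 * 17 mod 37 = 1^2 * 17 = 1*17 = 17
  bit 1 = 0: r = r^2 mod 37 = 17^2 = 30
  bit 2 = 0: r = r^2 mod 37 = 30^2 = 12
  bit 3 = 0: r = r^2 mod 37 = 12^2 = 33
  bit 4 = 0: r = r^2 mod 37 = 33^2 = 16
  bit 5 = 0: r = r^2 mod 37 = 16^2 = 34
  -> A = 34
B = 17^29 mod 37  (bits of 29 = 11101)
  bit 0 = 1: r = r^2 * 17 mod 37 = 1^2 * 17 = 1*17 = 17
  bit 1 = 1: r = r^2 * 17 mod 37 = 17^2 * 17 = 30*17 = 29
  bit 2 = 1: r = r^2 * 17 mod 37 = 29^2 * 17 = 27*17 = 15
  bit 3 = 0: r = r^2 mod 37 = 15^2 = 3
  bit 4 = 1: r = r^2 * 17 mod 37 = 3^2 * 17 = 9*17 = 5
  -> B = 5
s = B^a = 5^32 mod 37  (bits of 32 = 100000)
  bit 0 = 1: r = r^2 * 5 mod 37 = 1^2 * 5 = 1*5 = 5
  bit 1 = 0: r = r^2 mod 37 = 5^2 = 25
  bit 2 = 0: r = r^2 mod 37 = 25^2 = 33
  bit 3 = 0: r = r^2 mod 37 = 33^2 = 16
  bit 4 = 0: r = r^2 mod 37 = 16^2 = 34
  bit 5 = 0: r = r^2 mod 37 = 34^2 = 9
  -> s = B^a = 9

Answer: 9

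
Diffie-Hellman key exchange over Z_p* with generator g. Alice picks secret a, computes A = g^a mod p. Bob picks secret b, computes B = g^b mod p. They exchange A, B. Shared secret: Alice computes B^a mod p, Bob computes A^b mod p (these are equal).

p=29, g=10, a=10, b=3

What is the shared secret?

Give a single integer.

A = 10^10 mod 29  (bits of 10 = 1010)
  bit 0 = 1: r = r^2 * 10 mod 29 = 1^2 * 10 = 1*10 = 10
  bit 1 = 0: r = r^2 mod 29 = 10^2 = 13
  bit 2 = 1: r = r^2 * 10 mod 29 = 13^2 * 10 = 24*10 = 8
  bit 3 = 0: r = r^2 mod 29 = 8^2 = 6
  -> A = 6
B = 10^3 mod 29  (bits of 3 = 11)
  bit 0 = 1: r = r^2 * 10 mod 29 = 1^2 * 10 = 1*10 = 10
  bit 1 = 1: r = r^2 * 10 mod 29 = 10^2 * 10 = 13*10 = 14
  -> B = 14
s = B^a = 14^10 mod 29  (bits of 10 = 1010)
  bit 0 = 1: r = r^2 * 14 mod 29 = 1^2 * 14 = 1*14 = 14
  bit 1 = 0: r = r^2 mod 29 = 14^2 = 22
  bit 2 = 1: r = r^2 * 14 mod 29 = 22^2 * 14 = 20*14 = 19
  bit 3 = 0: r = r^2 mod 29 = 19^2 = 13
  -> s = B^a = 13

Answer: 13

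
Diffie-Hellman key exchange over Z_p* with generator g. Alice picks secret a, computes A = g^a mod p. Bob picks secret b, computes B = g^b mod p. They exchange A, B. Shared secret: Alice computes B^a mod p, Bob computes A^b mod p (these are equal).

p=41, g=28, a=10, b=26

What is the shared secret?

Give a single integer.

Answer: 40

Derivation:
A = 28^10 mod 41  (bits of 10 = 1010)
  bit 0 = 1: r = r^2 * 28 mod 41 = 1^2 * 28 = 1*28 = 28
  bit 1 = 0: r = r^2 mod 41 = 28^2 = 5
  bit 2 = 1: r = r^2 * 28 mod 41 = 5^2 * 28 = 25*28 = 3
  bit 3 = 0: r = r^2 mod 41 = 3^2 = 9
  -> A = 9
B = 28^26 mod 41  (bits of 26 = 11010)
  bit 0 = 1: r = r^2 * 28 mod 41 = 1^2 * 28 = 1*28 = 28
  bit 1 = 1: r = r^2 * 28 mod 41 = 28^2 * 28 = 5*28 = 17
  bit 2 = 0: r = r^2 mod 41 = 17^2 = 2
  bit 3 = 1: r = r^2 * 28 mod 41 = 2^2 * 28 = 4*28 = 30
  bit 4 = 0: r = r^2 mod 41 = 30^2 = 39
  -> B = 39
s = B^a = 39^10 mod 41  (bits of 10 = 1010)
  bit 0 = 1: r = r^2 * 39 mod 41 = 1^2 * 39 = 1*39 = 39
  bit 1 = 0: r = r^2 mod 41 = 39^2 = 4
  bit 2 = 1: r = r^2 * 39 mod 41 = 4^2 * 39 = 16*39 = 9
  bit 3 = 0: r = r^2 mod 41 = 9^2 = 40
  -> s = B^a = 40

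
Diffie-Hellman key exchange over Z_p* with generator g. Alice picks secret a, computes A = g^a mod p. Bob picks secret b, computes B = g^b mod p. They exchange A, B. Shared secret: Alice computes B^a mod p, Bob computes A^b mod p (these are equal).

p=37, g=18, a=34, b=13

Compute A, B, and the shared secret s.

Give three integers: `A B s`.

Answer: 4 32 3

Derivation:
A = 18^34 mod 37  (bits of 34 = 100010)
  bit 0 = 1: r = r^2 * 18 mod 37 = 1^2 * 18 = 1*18 = 18
  bit 1 = 0: r = r^2 mod 37 = 18^2 = 28
  bit 2 = 0: r = r^2 mod 37 = 28^2 = 7
  bit 3 = 0: r = r^2 mod 37 = 7^2 = 12
  bit 4 = 1: r = r^2 * 18 mod 37 = 12^2 * 18 = 33*18 = 2
  bit 5 = 0: r = r^2 mod 37 = 2^2 = 4
  -> A = 4
B = 18^13 mod 37  (bits of 13 = 1101)
  bit 0 = 1: r = r^2 * 18 mod 37 = 1^2 * 18 = 1*18 = 18
  bit 1 = 1: r = r^2 * 18 mod 37 = 18^2 * 18 = 28*18 = 23
  bit 2 = 0: r = r^2 mod 37 = 23^2 = 11
  bit 3 = 1: r = r^2 * 18 mod 37 = 11^2 * 18 = 10*18 = 32
  -> B = 32
s = B^a = 32^34 mod 37  (bits of 34 = 100010)
  bit 0 = 1: r = r^2 * 32 mod 37 = 1^2 * 32 = 1*32 = 32
  bit 1 = 0: r = r^2 mod 37 = 32^2 = 25
  bit 2 = 0: r = r^2 mod 37 = 25^2 = 33
  bit 3 = 0: r = r^2 mod 37 = 33^2 = 16
  bit 4 = 1: r = r^2 * 32 mod 37 = 16^2 * 32 = 34*32 = 15
  bit 5 = 0: r = r^2 mod 37 = 15^2 = 3
  -> s = B^a = 3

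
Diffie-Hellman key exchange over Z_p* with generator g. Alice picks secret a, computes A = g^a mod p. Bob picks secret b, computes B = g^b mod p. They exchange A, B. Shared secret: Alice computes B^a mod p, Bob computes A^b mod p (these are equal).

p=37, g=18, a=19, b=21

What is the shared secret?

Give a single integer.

Answer: 23

Derivation:
A = 18^19 mod 37  (bits of 19 = 10011)
  bit 0 = 1: r = r^2 * 18 mod 37 = 1^2 * 18 = 1*18 = 18
  bit 1 = 0: r = r^2 mod 37 = 18^2 = 28
  bit 2 = 0: r = r^2 mod 37 = 28^2 = 7
  bit 3 = 1: r = r^2 * 18 mod 37 = 7^2 * 18 = 12*18 = 31
  bit 4 = 1: r = r^2 * 18 mod 37 = 31^2 * 18 = 36*18 = 19
  -> A = 19
B = 18^21 mod 37  (bits of 21 = 10101)
  bit 0 = 1: r = r^2 * 18 mod 37 = 1^2 * 18 = 1*18 = 18
  bit 1 = 0: r = r^2 mod 37 = 18^2 = 28
  bit 2 = 1: r = r^2 * 18 mod 37 = 28^2 * 18 = 7*18 = 15
  bit 3 = 0: r = r^2 mod 37 = 15^2 = 3
  bit 4 = 1: r = r^2 * 18 mod 37 = 3^2 * 18 = 9*18 = 14
  -> B = 14
s = B^a = 14^19 mod 37  (bits of 19 = 10011)
  bit 0 = 1: r = r^2 * 14 mod 37 = 1^2 * 14 = 1*14 = 14
  bit 1 = 0: r = r^2 mod 37 = 14^2 = 11
  bit 2 = 0: r = r^2 mod 37 = 11^2 = 10
  bit 3 = 1: r = r^2 * 14 mod 37 = 10^2 * 14 = 26*14 = 31
  bit 4 = 1: r = r^2 * 14 mod 37 = 31^2 * 14 = 36*14 = 23
  -> s = B^a = 23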